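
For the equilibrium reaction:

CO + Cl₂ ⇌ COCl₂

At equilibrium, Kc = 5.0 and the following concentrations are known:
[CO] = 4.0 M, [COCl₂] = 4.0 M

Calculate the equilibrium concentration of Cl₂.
[Cl₂] = 0.2000 M

Kc = ([COCl₂]) / ([CO] × [Cl₂]) = 5.0
[Cl₂]^1 = (product terms)/(Kc · other reactant terms) = 4 / (5.0 · 4) = 0.2
[Cl₂] = 0.2000 M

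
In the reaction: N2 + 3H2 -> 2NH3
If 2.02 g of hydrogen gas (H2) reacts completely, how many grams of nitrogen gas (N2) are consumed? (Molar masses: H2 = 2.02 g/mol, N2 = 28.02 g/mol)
Moles of H2 = 2.02 g ÷ 2.02 g/mol = 1 mol
Mole ratio: 1 mol N2 / 3 mol H2
Moles of N2 = 1 × (1/3) = 0.333333 mol
Mass of N2 = 0.333333 mol × 28.02 g/mol = 9.34 g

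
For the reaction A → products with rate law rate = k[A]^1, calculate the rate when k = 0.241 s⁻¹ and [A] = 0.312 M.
0.07519 M/s

rate = k·[A]^1 = 0.241·(0.312)^1 = 0.241·0.312 = 0.07519 M/s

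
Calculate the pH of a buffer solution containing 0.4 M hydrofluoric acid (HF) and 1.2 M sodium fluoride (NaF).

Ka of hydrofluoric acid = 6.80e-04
pH = 3.64

pKa = -log(6.80e-04) = 3.17. pH = pKa + log([A⁻]/[HA]) = 3.17 + log(1.2/0.4)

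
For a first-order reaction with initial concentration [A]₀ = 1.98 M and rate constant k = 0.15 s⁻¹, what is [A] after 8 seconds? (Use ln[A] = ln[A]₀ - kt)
0.5964 M

ln[A] = ln[A]₀ - k·t = ln(1.98) - (0.15)·(8) = 0.6831 - 1.2000 = -0.5169
[A] = e^(-0.5169) = 0.5964 M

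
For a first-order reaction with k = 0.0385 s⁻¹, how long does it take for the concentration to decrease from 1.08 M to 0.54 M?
18.00 s

From ln[A] = ln[A]₀ - k·t: t = ln([A]₀/[A])/k = ln(1.08/0.54)/0.0385 = ln(2.0000)/0.0385 = 0.6931/0.0385 = 18.00 s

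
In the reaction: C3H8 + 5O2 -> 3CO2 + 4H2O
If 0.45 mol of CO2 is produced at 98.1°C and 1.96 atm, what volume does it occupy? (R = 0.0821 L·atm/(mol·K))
T = 98.1°C + 273.15 = 371.25 K
V = nRT/P = (0.45 × 0.0821 × 371.25) / 1.96
V = 7.00 L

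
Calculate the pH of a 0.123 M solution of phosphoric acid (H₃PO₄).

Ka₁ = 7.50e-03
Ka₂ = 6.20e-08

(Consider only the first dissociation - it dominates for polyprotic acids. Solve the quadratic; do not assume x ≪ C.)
pH = 1.57

x² + Ka₁·x − Ka₁·C = 0 with Ka₁ = 7.50e-03, C = 0.123.
x = (−Ka₁ + √(Ka₁² + 4·Ka₁·C))/2 = 2.6853e-02 M, so pH = 1.57.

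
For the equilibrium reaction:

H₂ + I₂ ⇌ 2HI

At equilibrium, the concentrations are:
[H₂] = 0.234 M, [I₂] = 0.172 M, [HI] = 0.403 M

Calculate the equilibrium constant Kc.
K_c = 4.0352

Kc = ([HI]^2) / ([H₂] × [I₂])
   = ((0.403)^2) / ((0.234)·(0.172))
   = 0.16241 / 0.040248 = 4.0352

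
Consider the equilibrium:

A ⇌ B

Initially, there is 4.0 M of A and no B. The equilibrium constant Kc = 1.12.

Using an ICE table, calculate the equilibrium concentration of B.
[B] = 2.113 M

ICE: [A] = 4.0 − x, [B] = x.
Kc = x/(4.0 − x) = 1.12 ⇒ x = 1.12·4.0/(1 + 1.12) = 4.48/2.12 = 2.113.
[B] = x = 2.113 M.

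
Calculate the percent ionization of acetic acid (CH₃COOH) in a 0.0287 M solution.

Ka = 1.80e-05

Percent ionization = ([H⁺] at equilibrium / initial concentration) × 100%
Percent ionization = 2.47%

Let x = [H⁺]. Ka = x²/(C - x) ⇒ x² + (1.80e-05)x - (1.80e-05)(0.0287) = 0. x = 7.0981e-04. Percent = (7.0981e-04/0.0287) × 100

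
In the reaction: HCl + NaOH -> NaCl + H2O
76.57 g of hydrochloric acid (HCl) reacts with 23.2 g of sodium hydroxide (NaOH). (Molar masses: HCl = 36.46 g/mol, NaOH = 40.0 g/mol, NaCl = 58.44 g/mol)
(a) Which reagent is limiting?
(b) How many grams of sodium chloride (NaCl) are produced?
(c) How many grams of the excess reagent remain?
(a) NaOH, (b) 33.9 g, (c) 55.42 g

Moles of HCl = 76.57 g ÷ 36.46 g/mol = 2.10011 mol
Moles of NaOH = 23.2 g ÷ 40.0 g/mol = 0.58 mol
Moles ÷ coefficient: HCl: 2.10011/1 = 2.1, NaOH: 0.58/1 = 0.58
(a) NaOH has the smaller value, so NaOH is the limiting reagent.
(b) Moles of NaCl = 0.58 mol NaOH × (1/1) = 0.58 mol; mass = 0.58 mol × 58.44 g/mol = 33.9 g
(c) HCl consumed = 0.58 × (1/1) = 0.58 mol; remaining = 2.10011 − 0.58 = 1.52011 mol; mass = 1.52011 mol × 36.46 g/mol = 55.42 g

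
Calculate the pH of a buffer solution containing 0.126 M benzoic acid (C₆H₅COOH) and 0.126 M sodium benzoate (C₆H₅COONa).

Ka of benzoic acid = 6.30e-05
pH = 4.20

pKa = -log(6.30e-05) = 4.20. pH = pKa + log([A⁻]/[HA]) = 4.20 + log(0.126/0.126)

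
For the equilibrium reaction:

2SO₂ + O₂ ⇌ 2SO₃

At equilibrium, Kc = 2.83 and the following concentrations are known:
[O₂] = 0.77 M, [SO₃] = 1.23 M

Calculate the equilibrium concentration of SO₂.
[SO₂] = 0.8332 M

Kc = ([SO₃]^2) / ([SO₂]^2 × [O₂]) = 2.83
[SO₂]^2 = (product terms)/(Kc · other reactant terms) = 1.5129 / (2.83 · 0.77) = 0.69428
[SO₂] = (0.69428)^(1/2) = 0.8332 M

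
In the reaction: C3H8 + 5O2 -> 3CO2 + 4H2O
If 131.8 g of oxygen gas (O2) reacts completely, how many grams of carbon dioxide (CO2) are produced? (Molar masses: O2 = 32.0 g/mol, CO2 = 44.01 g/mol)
Moles of O2 = 131.8 g ÷ 32.0 g/mol = 4.11875 mol
Mole ratio: 3 mol CO2 / 5 mol O2
Moles of CO2 = 4.11875 × (3/5) = 2.47125 mol
Mass of CO2 = 2.47125 mol × 44.01 g/mol = 108.8 g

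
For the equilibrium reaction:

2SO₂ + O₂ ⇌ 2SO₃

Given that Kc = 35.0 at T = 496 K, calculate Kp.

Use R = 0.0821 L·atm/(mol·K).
K_p = 0.8595

Δn = (moles gaseous products) − (moles gaseous reactants) = -1
T = 496 K; RT = 0.0821 × 496 = 40.7216
Kp = Kc·(RT)^Δn = 35.0 × (40.7216)^-1 = 35.0 × 0.024557 = 0.8595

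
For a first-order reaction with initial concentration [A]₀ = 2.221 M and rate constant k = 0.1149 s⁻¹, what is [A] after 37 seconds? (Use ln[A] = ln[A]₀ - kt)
0.0316 M

ln[A] = ln[A]₀ - k·t = ln(2.221) - (0.1149)·(37) = 0.7980 - 4.2513 = -3.4533
[A] = e^(-3.4533) = 0.0316 M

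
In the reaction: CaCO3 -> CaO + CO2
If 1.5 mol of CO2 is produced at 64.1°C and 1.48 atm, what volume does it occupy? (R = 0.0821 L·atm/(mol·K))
T = 64.1°C + 273.15 = 337.25 K
V = nRT/P = (1.5 × 0.0821 × 337.25) / 1.48
V = 28.06 L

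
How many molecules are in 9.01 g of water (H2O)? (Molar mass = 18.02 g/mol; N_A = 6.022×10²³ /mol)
Moles = 9.01 g ÷ 18.02 g/mol = 0.5 mol
Molecules = 0.5 mol × 6.022×10²³ /mol = 3.011e+23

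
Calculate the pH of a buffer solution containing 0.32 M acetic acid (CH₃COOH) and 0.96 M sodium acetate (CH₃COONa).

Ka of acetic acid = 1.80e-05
pH = 5.22

pKa = -log(1.80e-05) = 4.74. pH = pKa + log([A⁻]/[HA]) = 4.74 + log(0.96/0.32)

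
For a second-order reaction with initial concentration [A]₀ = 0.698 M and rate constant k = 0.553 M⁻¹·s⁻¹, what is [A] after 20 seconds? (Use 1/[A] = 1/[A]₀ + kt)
0.0800 M

1/[A] = 1/[A]₀ + k·t = 1/0.698 + (0.553)·(20) = 1.4327 + 11.0600 = 12.4927
[A] = 1/12.4927 = 0.0800 M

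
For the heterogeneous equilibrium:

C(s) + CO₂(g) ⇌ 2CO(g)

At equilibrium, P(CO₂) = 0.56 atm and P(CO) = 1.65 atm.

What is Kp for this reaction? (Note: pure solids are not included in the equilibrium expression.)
K_p = 4.862

Solid C is excluded.
Kp = P(CO)²/P(CO₂) = (1.65)²/0.56 = 2.722/0.56 = 4.862.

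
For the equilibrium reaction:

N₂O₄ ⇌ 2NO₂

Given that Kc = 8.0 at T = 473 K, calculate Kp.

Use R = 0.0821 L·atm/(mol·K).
K_p = 310.6664

Δn = (moles gaseous products) − (moles gaseous reactants) = 1
T = 473 K; RT = 0.0821 × 473 = 38.8333
Kp = Kc·(RT)^Δn = 8.0 × (38.8333)^1 = 8.0 × 38.8333 = 310.6664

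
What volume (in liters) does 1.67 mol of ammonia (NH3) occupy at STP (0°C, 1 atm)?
At STP, 1 mol of gas occupies 22.4 L
Volume = 1.67 mol × 22.4 L/mol = 37.41 L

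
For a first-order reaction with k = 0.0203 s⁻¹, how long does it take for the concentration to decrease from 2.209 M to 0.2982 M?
98.65 s

From ln[A] = ln[A]₀ - k·t: t = ln([A]₀/[A])/k = ln(2.209/0.2982)/0.0203 = ln(7.4078)/0.0203 = 2.0025/0.0203 = 98.65 s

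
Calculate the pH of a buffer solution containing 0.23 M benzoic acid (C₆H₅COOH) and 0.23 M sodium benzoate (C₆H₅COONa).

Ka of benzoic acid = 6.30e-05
pH = 4.20

pKa = -log(6.30e-05) = 4.20. pH = pKa + log([A⁻]/[HA]) = 4.20 + log(0.23/0.23)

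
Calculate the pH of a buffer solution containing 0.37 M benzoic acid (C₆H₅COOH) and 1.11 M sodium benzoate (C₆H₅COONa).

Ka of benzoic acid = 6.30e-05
pH = 4.68

pKa = -log(6.30e-05) = 4.20. pH = pKa + log([A⁻]/[HA]) = 4.20 + log(1.11/0.37)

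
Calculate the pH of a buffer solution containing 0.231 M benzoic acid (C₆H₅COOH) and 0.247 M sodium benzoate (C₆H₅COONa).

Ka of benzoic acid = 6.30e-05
pH = 4.23

pKa = -log(6.30e-05) = 4.20. pH = pKa + log([A⁻]/[HA]) = 4.20 + log(0.247/0.231)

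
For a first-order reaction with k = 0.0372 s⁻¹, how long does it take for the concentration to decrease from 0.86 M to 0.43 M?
18.63 s

From ln[A] = ln[A]₀ - k·t: t = ln([A]₀/[A])/k = ln(0.86/0.43)/0.0372 = ln(2.0000)/0.0372 = 0.6931/0.0372 = 18.63 s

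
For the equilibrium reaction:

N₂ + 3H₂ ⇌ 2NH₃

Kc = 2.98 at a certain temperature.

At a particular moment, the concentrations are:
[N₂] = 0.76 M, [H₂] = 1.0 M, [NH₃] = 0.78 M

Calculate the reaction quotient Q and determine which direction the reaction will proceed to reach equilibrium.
Q = 0.801, Q < K, reaction proceeds forward (toward products)

Q = ([NH₃]^2) / ([N₂] × [H₂]^3)
  = ((0.78)^2) / ((0.76)·(1.0)^3) = 0.6084/0.76 = 0.8005
Since Q = 0.8005 < Kc = 2.98, the reaction proceeds forward (toward products) to reach equilibrium.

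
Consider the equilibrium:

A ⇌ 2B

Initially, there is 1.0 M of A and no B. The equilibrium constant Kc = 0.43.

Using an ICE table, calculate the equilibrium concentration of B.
[B] = 0.557 M

ICE: [A] = 1.0 − x, [B] = 2x.
Kc = (2x)²/(1.0 − x) = 0.43 ⇒ 4x² + 0.43x − 0.43 = 0.
x = (−0.43 + √(0.43² + 4·4·0.43))/(2·4) = (−0.43 + √7.0649)/8 = 0.2785.
[B] = 2x = 0.557 M.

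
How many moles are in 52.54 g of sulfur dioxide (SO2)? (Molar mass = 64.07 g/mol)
Moles = 52.54 g ÷ 64.07 g/mol = 0.82 mol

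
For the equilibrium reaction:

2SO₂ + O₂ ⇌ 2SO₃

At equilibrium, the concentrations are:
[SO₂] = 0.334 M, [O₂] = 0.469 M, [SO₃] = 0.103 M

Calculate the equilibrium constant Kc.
K_c = 0.2028

Kc = ([SO₃]^2) / ([SO₂]^2 × [O₂])
   = ((0.103)^2) / ((0.334)^2·(0.469))
   = 0.010609 / 0.05232 = 0.2028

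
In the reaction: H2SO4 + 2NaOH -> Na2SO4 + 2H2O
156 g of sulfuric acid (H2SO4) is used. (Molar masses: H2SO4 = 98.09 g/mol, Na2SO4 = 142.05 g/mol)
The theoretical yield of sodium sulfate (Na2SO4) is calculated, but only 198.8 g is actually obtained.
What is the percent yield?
Moles of H2SO4 = 156 g ÷ 98.09 g/mol = 1.59038 mol
Mole ratio: 1 mol Na2SO4 / 1 mol H2SO4
Moles of Na2SO4 = 1.59038 × (1/1) = 1.59038 mol
Theoretical yield = 1.59038 mol × 142.05 g/mol = 225.91 g
Actual yield = 198.8 g
Percent yield = (198.8 / 225.91) × 100% = 88.0%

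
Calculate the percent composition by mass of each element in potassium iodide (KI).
K: 23.55%, I: 76.45%

Molar mass of KI = 166.0 g/mol
% K = (1 × 39.1) / 166.0 × 100% = 39.1 / 166.0 × 100% = 23.55%
% I = (1 × 126.9) / 166.0 × 100% = 126.9 / 166.0 × 100% = 76.45%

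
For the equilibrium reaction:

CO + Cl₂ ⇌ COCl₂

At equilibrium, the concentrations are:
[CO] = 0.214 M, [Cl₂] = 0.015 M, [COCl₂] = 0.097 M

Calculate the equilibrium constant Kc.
K_c = 30.2181

Kc = ([COCl₂]) / ([CO] × [Cl₂])
   = ((0.097)) / ((0.214)·(0.015))
   = 0.097 / 0.00321 = 30.2181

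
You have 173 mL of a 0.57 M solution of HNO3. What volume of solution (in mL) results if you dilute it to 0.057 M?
Using M₁V₁ = M₂V₂:
0.57 × 173 = 0.057 × V₂
V₂ = (0.57 × 173) / 0.057 = 1730 mL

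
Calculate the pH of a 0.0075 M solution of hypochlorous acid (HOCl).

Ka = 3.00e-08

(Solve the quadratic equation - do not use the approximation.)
pH = 4.82

x² + Ka×x - Ka×C = 0. Using quadratic formula: [H⁺] = 1.4985e-05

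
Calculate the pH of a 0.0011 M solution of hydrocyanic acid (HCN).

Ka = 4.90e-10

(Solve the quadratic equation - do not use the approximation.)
pH = 6.13

x² + Ka×x - Ka×C = 0. Using quadratic formula: [H⁺] = 7.3392e-07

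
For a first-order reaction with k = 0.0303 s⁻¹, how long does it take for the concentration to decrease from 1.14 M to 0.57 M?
22.88 s

From ln[A] = ln[A]₀ - k·t: t = ln([A]₀/[A])/k = ln(1.14/0.57)/0.0303 = ln(2.0000)/0.0303 = 0.6931/0.0303 = 22.88 s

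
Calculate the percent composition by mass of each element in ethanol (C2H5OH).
C: 52.14%, H: 13.13%, O: 34.73%

Molar mass of C2H5OH = 46.07 g/mol
% C = (2 × 12.01) / 46.07 × 100% = 24.02 / 46.07 × 100% = 52.14%
% H = (6 × 1.008) / 46.07 × 100% = 6.048 / 46.07 × 100% = 13.13%
% O = (1 × 16.0) / 46.07 × 100% = 16 / 46.07 × 100% = 34.73%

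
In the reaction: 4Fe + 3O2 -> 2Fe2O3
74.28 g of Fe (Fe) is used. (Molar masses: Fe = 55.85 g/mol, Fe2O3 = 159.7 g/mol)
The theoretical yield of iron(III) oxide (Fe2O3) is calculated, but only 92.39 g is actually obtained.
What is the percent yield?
Moles of Fe = 74.28 g ÷ 55.85 g/mol = 1.32999 mol
Mole ratio: 2 mol Fe2O3 / 4 mol Fe
Moles of Fe2O3 = 1.32999 × (2/4) = 0.664996 mol
Theoretical yield = 0.664996 mol × 159.7 g/mol = 106.2 g
Actual yield = 92.39 g
Percent yield = (92.39 / 106.2) × 100% = 87.0%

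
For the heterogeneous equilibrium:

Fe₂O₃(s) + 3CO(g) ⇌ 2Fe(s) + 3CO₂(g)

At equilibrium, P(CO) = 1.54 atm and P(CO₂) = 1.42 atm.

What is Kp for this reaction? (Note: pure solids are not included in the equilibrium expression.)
K_p = 0.784

Solids (Fe₂O₃, Fe) are excluded.
Kp = P(CO₂)³/P(CO)³ = (1.42)³/(1.54)³ = 2.863/3.652 = 0.784.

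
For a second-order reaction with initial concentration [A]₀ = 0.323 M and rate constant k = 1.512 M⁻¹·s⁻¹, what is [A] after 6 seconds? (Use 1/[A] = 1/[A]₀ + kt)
0.0822 M

1/[A] = 1/[A]₀ + k·t = 1/0.323 + (1.512)·(6) = 3.0960 + 9.0720 = 12.1680
[A] = 1/12.1680 = 0.0822 M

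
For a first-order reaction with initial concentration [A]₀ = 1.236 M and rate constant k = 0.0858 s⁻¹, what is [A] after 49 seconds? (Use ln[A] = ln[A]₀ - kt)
0.0185 M

ln[A] = ln[A]₀ - k·t = ln(1.236) - (0.0858)·(49) = 0.2119 - 4.2042 = -3.9923
[A] = e^(-3.9923) = 0.0185 M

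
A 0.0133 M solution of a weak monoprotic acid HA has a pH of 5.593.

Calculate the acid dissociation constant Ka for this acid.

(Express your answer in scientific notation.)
K_a = 4.90e-10

[H⁺] = 10^(−pH) = 10^(−5.593) = 2.553e-06 M. For HA ⇌ H⁺ + A⁻, Ka = x²/(C − x) = (2.553e-06)²/(0.0133 − 2.553e-06) = 4.90e-10.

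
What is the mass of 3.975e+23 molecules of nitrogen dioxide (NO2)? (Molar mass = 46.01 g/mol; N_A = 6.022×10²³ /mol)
Moles = 3.975e+23 ÷ 6.022×10²³ = 0.66008 mol
Mass = 0.66008 mol × 46.01 g/mol = 30.37 g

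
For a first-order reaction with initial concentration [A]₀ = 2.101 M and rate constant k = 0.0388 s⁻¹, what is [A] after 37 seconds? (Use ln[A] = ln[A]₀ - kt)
0.5000 M

ln[A] = ln[A]₀ - k·t = ln(2.101) - (0.0388)·(37) = 0.7424 - 1.4356 = -0.6932
[A] = e^(-0.6932) = 0.5000 M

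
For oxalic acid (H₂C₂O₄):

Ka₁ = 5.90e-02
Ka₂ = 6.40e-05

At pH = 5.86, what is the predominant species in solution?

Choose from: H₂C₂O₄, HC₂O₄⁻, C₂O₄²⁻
C₂O₄²⁻

pKa1 = 1.23, pKa2 = 4.19. Each pKa is the crossover between adjacent species; pH = 5.86 lies in the region where C₂O₄²⁻ predominates.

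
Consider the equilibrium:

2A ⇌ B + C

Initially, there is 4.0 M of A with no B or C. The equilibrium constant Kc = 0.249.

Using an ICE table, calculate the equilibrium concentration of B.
[B] = 0.999 M

ICE: [A] = 4.0 − 2x, [B] = [C] = x.
Kc = x²/(4.0 − 2x)² = 0.249 ⇒ √Kc = x/(4.0 − 2x).
x = √0.249·4.0/(1 + 2√0.249) = 0.499·4.0/1.998 = 0.999.
[B] = x = 0.999 M.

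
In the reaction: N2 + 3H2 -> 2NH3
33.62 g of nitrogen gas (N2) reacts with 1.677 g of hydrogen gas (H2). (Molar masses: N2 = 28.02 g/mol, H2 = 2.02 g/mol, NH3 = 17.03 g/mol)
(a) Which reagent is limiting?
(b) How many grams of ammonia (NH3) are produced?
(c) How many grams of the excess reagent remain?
(a) H2, (b) 9.426 g, (c) 25.87 g

Moles of N2 = 33.62 g ÷ 28.02 g/mol = 1.19986 mol
Moles of H2 = 1.677 g ÷ 2.02 g/mol = 0.830198 mol
Moles ÷ coefficient: N2: 1.19986/1 = 1.2, H2: 0.830198/3 = 0.2767
(a) H2 has the smaller value, so H2 is the limiting reagent.
(b) Moles of NH3 = 0.830198 mol H2 × (2/3) = 0.553465 mol; mass = 0.553465 mol × 17.03 g/mol = 9.426 g
(c) N2 consumed = 0.830198 × (1/3) = 0.276733 mol; remaining = 1.19986 − 0.276733 = 0.923125 mol; mass = 0.923125 mol × 28.02 g/mol = 25.87 g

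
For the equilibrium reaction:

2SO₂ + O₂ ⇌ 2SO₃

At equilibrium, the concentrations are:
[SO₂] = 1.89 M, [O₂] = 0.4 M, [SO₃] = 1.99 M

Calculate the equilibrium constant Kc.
K_c = 2.7715

Kc = ([SO₃]^2) / ([SO₂]^2 × [O₂])
   = ((1.99)^2) / ((1.89)^2·(0.4))
   = 3.9601 / 1.4288 = 2.7715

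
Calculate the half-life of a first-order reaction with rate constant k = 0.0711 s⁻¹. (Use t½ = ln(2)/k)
9.75 s

t½ = ln(2)/k = 0.6931/0.0711 = 9.75 s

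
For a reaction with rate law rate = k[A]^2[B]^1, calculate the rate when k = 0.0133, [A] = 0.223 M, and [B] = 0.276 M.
0.0001825 M/s

rate = k·[A]^2·[B]^1 = 0.0133·(0.223)^2·(0.276)^1 = 0.0133·0.049729·0.276 = 0.0001825 M/s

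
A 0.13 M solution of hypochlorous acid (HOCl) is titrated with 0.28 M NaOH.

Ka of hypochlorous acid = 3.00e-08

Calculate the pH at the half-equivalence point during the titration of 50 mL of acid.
pH = pKa = 7.52

At the half-equivalence point, [HA] = [A⁻], so by Henderson–Hasselbalch pH = pKa + log(1) = pKa.
pKa = −log(3.00e-08) = 7.52.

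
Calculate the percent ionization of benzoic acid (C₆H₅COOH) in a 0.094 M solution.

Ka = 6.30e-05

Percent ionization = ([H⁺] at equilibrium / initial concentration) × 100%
Percent ionization = 2.56%

Let x = [H⁺]. Ka = x²/(C - x) ⇒ x² + (6.30e-05)x - (6.30e-05)(0.094) = 0. x = 2.4022e-03. Percent = (2.4022e-03/0.094) × 100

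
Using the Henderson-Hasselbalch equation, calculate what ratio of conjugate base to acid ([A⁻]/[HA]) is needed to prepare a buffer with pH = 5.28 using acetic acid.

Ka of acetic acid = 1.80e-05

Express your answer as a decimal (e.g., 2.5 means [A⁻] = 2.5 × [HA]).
[A⁻]/[HA] = 3.430

pKa = −log(1.80e-05) = 4.7447. pH = pKa + log([A⁻]/[HA]). 5.28 = 4.7447 + log(ratio). log(ratio) = 5.28 − 4.7447 = 0.5353. ratio = 10^(0.5353) = 3.430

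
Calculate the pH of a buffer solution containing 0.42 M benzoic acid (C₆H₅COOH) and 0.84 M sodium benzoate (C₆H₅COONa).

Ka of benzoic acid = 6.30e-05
pH = 4.50

pKa = -log(6.30e-05) = 4.20. pH = pKa + log([A⁻]/[HA]) = 4.20 + log(0.84/0.42)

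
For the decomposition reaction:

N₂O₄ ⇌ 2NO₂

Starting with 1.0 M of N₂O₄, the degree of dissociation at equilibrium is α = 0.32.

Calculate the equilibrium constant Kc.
K_c = 0.6024

x = α·[A]₀ = 0.32 × 1.0 = 0.32 M dissociated.
At eq: [N₂O₄] = 1.0 − 0.32 = 0.68 M; [NO₂] = 2x = 0.64 M.
Kc = [NO₂]²/[N₂O₄] = (0.64)²/0.68 = 0.6024.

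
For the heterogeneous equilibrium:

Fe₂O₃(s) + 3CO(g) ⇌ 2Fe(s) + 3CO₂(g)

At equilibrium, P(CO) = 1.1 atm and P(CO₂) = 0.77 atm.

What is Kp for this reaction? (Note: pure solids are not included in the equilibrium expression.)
K_p = 0.343

Solids (Fe₂O₃, Fe) are excluded.
Kp = P(CO₂)³/P(CO)³ = (0.77)³/(1.1)³ = 0.4565/1.331 = 0.343.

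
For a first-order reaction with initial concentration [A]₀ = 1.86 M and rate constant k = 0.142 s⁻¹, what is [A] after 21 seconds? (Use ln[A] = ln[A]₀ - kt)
0.0943 M

ln[A] = ln[A]₀ - k·t = ln(1.86) - (0.142)·(21) = 0.6206 - 2.9820 = -2.3614
[A] = e^(-2.3614) = 0.0943 M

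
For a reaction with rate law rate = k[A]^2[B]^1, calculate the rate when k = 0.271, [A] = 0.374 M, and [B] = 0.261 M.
0.009894 M/s

rate = k·[A]^2·[B]^1 = 0.271·(0.374)^2·(0.261)^1 = 0.271·0.139876·0.261 = 0.009894 M/s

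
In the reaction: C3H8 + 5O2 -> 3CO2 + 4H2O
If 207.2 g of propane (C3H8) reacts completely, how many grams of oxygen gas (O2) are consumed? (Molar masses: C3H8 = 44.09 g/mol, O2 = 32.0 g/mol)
Moles of C3H8 = 207.2 g ÷ 44.09 g/mol = 4.69948 mol
Mole ratio: 5 mol O2 / 1 mol C3H8
Moles of O2 = 4.69948 × (5/1) = 23.4974 mol
Mass of O2 = 23.4974 mol × 32.0 g/mol = 751.9 g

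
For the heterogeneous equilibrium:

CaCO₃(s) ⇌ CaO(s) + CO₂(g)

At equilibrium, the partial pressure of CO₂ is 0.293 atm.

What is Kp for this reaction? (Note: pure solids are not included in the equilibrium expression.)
K_p = 0.293

Solids (CaCO₃, CaO) have activity 1 and are excluded.
Kp = P(CO₂) = 0.293.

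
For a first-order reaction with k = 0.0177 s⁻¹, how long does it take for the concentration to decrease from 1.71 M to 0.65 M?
54.65 s

From ln[A] = ln[A]₀ - k·t: t = ln([A]₀/[A])/k = ln(1.71/0.65)/0.0177 = ln(2.6308)/0.0177 = 0.9673/0.0177 = 54.65 s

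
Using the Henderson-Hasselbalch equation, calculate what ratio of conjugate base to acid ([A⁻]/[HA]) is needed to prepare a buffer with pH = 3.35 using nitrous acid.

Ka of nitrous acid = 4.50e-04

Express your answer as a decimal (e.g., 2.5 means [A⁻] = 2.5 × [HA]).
[A⁻]/[HA] = 1.007

pKa = −log(4.50e-04) = 3.3468. pH = pKa + log([A⁻]/[HA]). 3.35 = 3.3468 + log(ratio). log(ratio) = 3.35 − 3.3468 = 0.0032. ratio = 10^(0.0032) = 1.007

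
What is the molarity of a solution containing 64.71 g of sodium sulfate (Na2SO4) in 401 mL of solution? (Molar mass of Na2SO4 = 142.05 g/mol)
Moles of Na2SO4 = 64.71 g ÷ 142.05 g/mol = 0.455544 mol
Volume = 401 mL = 0.401 L
Molarity = 0.455544 mol ÷ 0.401 L = 1.136 M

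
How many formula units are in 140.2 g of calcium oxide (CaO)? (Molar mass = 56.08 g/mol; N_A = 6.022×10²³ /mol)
Moles = 140.2 g ÷ 56.08 g/mol = 2.5 mol
Formula units = 2.5 mol × 6.022×10²³ /mol = 1.506e+24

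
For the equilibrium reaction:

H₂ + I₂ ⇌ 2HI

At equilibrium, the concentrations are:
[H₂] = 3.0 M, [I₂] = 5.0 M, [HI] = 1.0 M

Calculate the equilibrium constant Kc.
K_c = 0.0667

Kc = ([HI]^2) / ([H₂] × [I₂])
   = ((1.0)^2) / ((3.0)·(5.0))
   = 1 / 15 = 0.0667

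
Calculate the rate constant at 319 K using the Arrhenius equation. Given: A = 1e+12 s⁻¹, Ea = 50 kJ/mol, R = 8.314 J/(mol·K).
6.49e+03 s⁻¹

k = A·exp(-Ea/(R·T)) = 1e+12·exp(-50000/(8.314·319)) = 1e+12·exp(-18.8525) = 1e+12·6.4932e-09 = 6.49e+03 s⁻¹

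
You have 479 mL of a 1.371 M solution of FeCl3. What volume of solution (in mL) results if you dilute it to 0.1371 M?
Using M₁V₁ = M₂V₂:
1.371 × 479 = 0.1371 × V₂
V₂ = (1.371 × 479) / 0.1371 = 4790 mL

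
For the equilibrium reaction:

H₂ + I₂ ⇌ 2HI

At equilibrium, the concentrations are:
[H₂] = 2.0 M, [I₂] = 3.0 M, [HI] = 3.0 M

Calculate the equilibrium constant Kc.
K_c = 1.5000

Kc = ([HI]^2) / ([H₂] × [I₂])
   = ((3.0)^2) / ((2.0)·(3.0))
   = 9 / 6 = 1.5000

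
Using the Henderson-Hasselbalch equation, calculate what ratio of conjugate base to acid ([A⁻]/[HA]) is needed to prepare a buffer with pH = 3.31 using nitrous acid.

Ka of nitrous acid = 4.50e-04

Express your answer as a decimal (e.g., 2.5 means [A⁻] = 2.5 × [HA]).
[A⁻]/[HA] = 0.919

pKa = −log(4.50e-04) = 3.3468. pH = pKa + log([A⁻]/[HA]). 3.31 = 3.3468 + log(ratio). log(ratio) = 3.31 − 3.3468 = -0.0368. ratio = 10^(-0.0368) = 0.919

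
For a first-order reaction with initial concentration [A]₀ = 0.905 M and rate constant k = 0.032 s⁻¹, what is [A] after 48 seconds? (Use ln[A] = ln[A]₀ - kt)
0.1948 M

ln[A] = ln[A]₀ - k·t = ln(0.905) - (0.032)·(48) = -0.0998 - 1.5360 = -1.6358
[A] = e^(-1.6358) = 0.1948 M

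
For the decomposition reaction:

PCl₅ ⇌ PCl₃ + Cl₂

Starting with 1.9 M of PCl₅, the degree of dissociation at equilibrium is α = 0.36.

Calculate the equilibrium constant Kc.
K_c = 0.3847

x = α·[A]₀ = 0.36 × 1.9 = 0.684 M dissociated.
At eq: [PCl₅] = 1.9 − 0.684 = 1.216 M; [PCl₃] = [Cl₂] = x = 0.684 M.
Kc = [PCl₃][Cl₂]/[PCl₅] = (0.684)²/1.216 = 0.3847.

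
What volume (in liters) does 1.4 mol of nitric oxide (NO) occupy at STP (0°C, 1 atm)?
At STP, 1 mol of gas occupies 22.4 L
Volume = 1.4 mol × 22.4 L/mol = 31.36 L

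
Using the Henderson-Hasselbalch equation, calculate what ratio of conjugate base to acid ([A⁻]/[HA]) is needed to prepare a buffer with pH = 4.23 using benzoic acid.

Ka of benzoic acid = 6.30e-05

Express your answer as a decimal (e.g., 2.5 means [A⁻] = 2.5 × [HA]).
[A⁻]/[HA] = 1.070

pKa = −log(6.30e-05) = 4.2007. pH = pKa + log([A⁻]/[HA]). 4.23 = 4.2007 + log(ratio). log(ratio) = 4.23 − 4.2007 = 0.0293. ratio = 10^(0.0293) = 1.070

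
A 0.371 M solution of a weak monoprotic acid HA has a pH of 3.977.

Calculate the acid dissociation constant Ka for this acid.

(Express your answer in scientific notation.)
K_a = 3.00e-08

[H⁺] = 10^(−pH) = 10^(−3.977) = 1.054e-04 M. For HA ⇌ H⁺ + A⁻, Ka = x²/(C − x) = (1.054e-04)²/(0.371 − 1.054e-04) = 3.00e-08.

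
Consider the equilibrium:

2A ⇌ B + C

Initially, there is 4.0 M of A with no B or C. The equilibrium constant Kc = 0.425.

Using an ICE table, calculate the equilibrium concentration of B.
[B] = 1.132 M

ICE: [A] = 4.0 − 2x, [B] = [C] = x.
Kc = x²/(4.0 − 2x)² = 0.425 ⇒ √Kc = x/(4.0 − 2x).
x = √0.425·4.0/(1 + 2√0.425) = 0.65192·4.0/2.3038 = 1.1319.
[B] = x = 1.132 M.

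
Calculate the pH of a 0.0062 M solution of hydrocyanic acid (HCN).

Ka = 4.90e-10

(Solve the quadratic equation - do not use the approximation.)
pH = 5.76

x² + Ka×x - Ka×C = 0. Using quadratic formula: [H⁺] = 1.7427e-06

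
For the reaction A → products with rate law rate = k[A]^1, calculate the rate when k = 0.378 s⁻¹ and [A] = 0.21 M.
0.07938 M/s

rate = k·[A]^1 = 0.378·(0.21)^1 = 0.378·0.21 = 0.07938 M/s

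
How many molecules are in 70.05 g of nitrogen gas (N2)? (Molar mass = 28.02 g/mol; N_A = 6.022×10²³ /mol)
Moles = 70.05 g ÷ 28.02 g/mol = 2.5 mol
Molecules = 2.5 mol × 6.022×10²³ /mol = 1.506e+24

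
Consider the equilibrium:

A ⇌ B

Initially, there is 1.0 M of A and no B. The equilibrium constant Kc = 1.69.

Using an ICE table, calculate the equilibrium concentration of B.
[B] = 0.628 M

ICE: [A] = 1.0 − x, [B] = x.
Kc = x/(1.0 − x) = 1.69 ⇒ x = 1.69·1.0/(1 + 1.69) = 1.69/2.69 = 0.6283.
[B] = x = 0.628 M.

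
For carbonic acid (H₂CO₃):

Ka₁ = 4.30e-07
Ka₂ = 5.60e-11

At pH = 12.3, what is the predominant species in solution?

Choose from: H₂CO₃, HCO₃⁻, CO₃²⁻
CO₃²⁻

pKa1 = 6.37, pKa2 = 10.25. Each pKa is the crossover between adjacent species; pH = 12.3 lies in the region where CO₃²⁻ predominates.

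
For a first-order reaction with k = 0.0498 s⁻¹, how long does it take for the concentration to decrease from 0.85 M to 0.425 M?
13.92 s

From ln[A] = ln[A]₀ - k·t: t = ln([A]₀/[A])/k = ln(0.85/0.425)/0.0498 = ln(2.0000)/0.0498 = 0.6931/0.0498 = 13.92 s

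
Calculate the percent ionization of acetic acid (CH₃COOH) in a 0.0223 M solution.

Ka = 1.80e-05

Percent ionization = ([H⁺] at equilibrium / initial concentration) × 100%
Percent ionization = 2.8%

Let x = [H⁺]. Ka = x²/(C - x) ⇒ x² + (1.80e-05)x - (1.80e-05)(0.0223) = 0. x = 6.2463e-04. Percent = (6.2463e-04/0.0223) × 100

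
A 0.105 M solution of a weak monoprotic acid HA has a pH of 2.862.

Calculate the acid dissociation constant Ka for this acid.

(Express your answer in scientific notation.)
K_a = 1.82e-05

[H⁺] = 10^(−pH) = 10^(−2.862) = 1.374e-03 M. For HA ⇌ H⁺ + A⁻, Ka = x²/(C − x) = (1.374e-03)²/(0.105 − 1.374e-03) = 1.82e-05.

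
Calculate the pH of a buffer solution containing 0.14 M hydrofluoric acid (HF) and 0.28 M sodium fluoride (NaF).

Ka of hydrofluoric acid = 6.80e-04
pH = 3.47

pKa = -log(6.80e-04) = 3.17. pH = pKa + log([A⁻]/[HA]) = 3.17 + log(0.28/0.14)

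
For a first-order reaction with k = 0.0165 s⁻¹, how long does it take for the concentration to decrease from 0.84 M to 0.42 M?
42.01 s

From ln[A] = ln[A]₀ - k·t: t = ln([A]₀/[A])/k = ln(0.84/0.42)/0.0165 = ln(2.0000)/0.0165 = 0.6931/0.0165 = 42.01 s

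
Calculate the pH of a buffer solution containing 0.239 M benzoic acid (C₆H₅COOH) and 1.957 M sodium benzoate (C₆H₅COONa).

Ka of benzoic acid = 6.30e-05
pH = 5.11

pKa = -log(6.30e-05) = 4.20. pH = pKa + log([A⁻]/[HA]) = 4.20 + log(1.957/0.239)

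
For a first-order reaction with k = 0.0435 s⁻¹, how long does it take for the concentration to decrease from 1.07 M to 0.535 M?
15.93 s

From ln[A] = ln[A]₀ - k·t: t = ln([A]₀/[A])/k = ln(1.07/0.535)/0.0435 = ln(2.0000)/0.0435 = 0.6931/0.0435 = 15.93 s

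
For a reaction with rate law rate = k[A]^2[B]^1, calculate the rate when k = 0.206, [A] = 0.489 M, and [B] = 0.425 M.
0.02094 M/s

rate = k·[A]^2·[B]^1 = 0.206·(0.489)^2·(0.425)^1 = 0.206·0.239121·0.425 = 0.02094 M/s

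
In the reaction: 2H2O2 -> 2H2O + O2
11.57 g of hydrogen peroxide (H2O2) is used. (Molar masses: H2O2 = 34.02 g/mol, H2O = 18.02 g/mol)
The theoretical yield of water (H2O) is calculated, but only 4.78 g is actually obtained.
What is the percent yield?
Moles of H2O2 = 11.57 g ÷ 34.02 g/mol = 0.340094 mol
Mole ratio: 2 mol H2O / 2 mol H2O2
Moles of H2O = 0.340094 × (2/2) = 0.340094 mol
Theoretical yield = 0.340094 mol × 18.02 g/mol = 6.1285 g
Actual yield = 4.78 g
Percent yield = (4.78 / 6.1285) × 100% = 78.0%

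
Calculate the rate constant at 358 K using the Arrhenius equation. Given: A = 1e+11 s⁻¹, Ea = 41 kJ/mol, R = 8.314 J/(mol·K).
1.04e+05 s⁻¹

k = A·exp(-Ea/(R·T)) = 1e+11·exp(-41000/(8.314·358)) = 1e+11·exp(-13.7750) = 1e+11·1.0414e-06 = 1.04e+05 s⁻¹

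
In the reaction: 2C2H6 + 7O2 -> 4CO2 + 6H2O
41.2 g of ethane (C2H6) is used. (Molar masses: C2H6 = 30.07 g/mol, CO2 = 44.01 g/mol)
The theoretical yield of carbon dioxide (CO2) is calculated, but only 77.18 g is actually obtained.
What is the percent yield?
Moles of C2H6 = 41.2 g ÷ 30.07 g/mol = 1.37014 mol
Mole ratio: 4 mol CO2 / 2 mol C2H6
Moles of CO2 = 1.37014 × (4/2) = 2.74027 mol
Theoretical yield = 2.74027 mol × 44.01 g/mol = 120.6 g
Actual yield = 77.18 g
Percent yield = (77.18 / 120.6) × 100% = 64.0%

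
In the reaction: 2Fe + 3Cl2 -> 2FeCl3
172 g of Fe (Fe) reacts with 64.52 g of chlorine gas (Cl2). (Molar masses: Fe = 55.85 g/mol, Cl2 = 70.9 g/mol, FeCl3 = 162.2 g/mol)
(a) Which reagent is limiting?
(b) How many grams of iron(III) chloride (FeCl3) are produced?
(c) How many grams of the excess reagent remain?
(a) Cl2, (b) 98.4 g, (c) 138.1 g

Moles of Fe = 172 g ÷ 55.85 g/mol = 3.07968 mol
Moles of Cl2 = 64.52 g ÷ 70.9 g/mol = 0.910014 mol
Moles ÷ coefficient: Fe: 3.07968/2 = 1.54, Cl2: 0.910014/3 = 0.3033
(a) Cl2 has the smaller value, so Cl2 is the limiting reagent.
(b) Moles of FeCl3 = 0.910014 mol Cl2 × (2/3) = 0.606676 mol; mass = 0.606676 mol × 162.2 g/mol = 98.4 g
(c) Fe consumed = 0.910014 × (2/3) = 0.606676 mol; remaining = 3.07968 − 0.606676 = 2.473 mol; mass = 2.473 mol × 55.85 g/mol = 138.1 g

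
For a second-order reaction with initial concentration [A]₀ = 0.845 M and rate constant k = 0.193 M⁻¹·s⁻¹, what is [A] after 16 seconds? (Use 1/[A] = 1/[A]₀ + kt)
0.2341 M

1/[A] = 1/[A]₀ + k·t = 1/0.845 + (0.193)·(16) = 1.1834 + 3.0880 = 4.2714
[A] = 1/4.2714 = 0.2341 M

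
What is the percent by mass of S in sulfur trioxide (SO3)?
Mass of S in formula = 32.07 × 1 = 32.07 g/mol
Molar mass = 80.07 g/mol
% S = (32.07/80.07) × 100% = 40.05%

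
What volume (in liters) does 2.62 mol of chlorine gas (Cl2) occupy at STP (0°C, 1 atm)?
At STP, 1 mol of gas occupies 22.4 L
Volume = 2.62 mol × 22.4 L/mol = 58.69 L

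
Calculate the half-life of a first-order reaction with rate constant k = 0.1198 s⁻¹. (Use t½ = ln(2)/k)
5.79 s

t½ = ln(2)/k = 0.6931/0.1198 = 5.79 s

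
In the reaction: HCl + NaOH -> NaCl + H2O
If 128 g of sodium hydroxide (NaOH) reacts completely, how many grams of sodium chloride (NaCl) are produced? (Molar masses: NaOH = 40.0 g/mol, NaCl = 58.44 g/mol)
Moles of NaOH = 128 g ÷ 40.0 g/mol = 3.2 mol
Mole ratio: 1 mol NaCl / 1 mol NaOH
Moles of NaCl = 3.2 × (1/1) = 3.2 mol
Mass of NaCl = 3.2 mol × 58.44 g/mol = 187 g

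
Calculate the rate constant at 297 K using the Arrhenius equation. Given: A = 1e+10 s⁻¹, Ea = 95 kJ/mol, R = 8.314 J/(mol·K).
1.96e-07 s⁻¹

k = A·exp(-Ea/(R·T)) = 1e+10·exp(-95000/(8.314·297)) = 1e+10·exp(-38.4731) = 1e+10·1.9559e-17 = 1.96e-07 s⁻¹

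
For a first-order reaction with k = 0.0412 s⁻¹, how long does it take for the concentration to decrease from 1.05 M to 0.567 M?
14.96 s

From ln[A] = ln[A]₀ - k·t: t = ln([A]₀/[A])/k = ln(1.05/0.567)/0.0412 = ln(1.8519)/0.0412 = 0.6162/0.0412 = 14.96 s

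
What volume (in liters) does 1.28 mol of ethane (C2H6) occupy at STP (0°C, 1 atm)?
At STP, 1 mol of gas occupies 22.4 L
Volume = 1.28 mol × 22.4 L/mol = 28.67 L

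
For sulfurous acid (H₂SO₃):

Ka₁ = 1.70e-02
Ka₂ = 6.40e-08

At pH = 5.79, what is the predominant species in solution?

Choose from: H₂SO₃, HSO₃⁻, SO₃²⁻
HSO₃⁻

pKa1 = 1.77, pKa2 = 7.19. Each pKa is the crossover between adjacent species; pH = 5.79 lies in the region where HSO₃⁻ predominates.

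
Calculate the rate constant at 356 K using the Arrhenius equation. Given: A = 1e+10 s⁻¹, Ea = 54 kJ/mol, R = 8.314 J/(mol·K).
1.19e+02 s⁻¹

k = A·exp(-Ea/(R·T)) = 1e+10·exp(-54000/(8.314·356)) = 1e+10·exp(-18.2446) = 1e+10·1.1926e-08 = 1.19e+02 s⁻¹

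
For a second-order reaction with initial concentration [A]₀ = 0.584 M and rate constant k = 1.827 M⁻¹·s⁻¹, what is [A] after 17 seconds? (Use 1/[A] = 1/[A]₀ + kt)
0.0305 M

1/[A] = 1/[A]₀ + k·t = 1/0.584 + (1.827)·(17) = 1.7123 + 31.0590 = 32.7713
[A] = 1/32.7713 = 0.0305 M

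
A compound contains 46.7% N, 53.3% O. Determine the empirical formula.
Moles of N = 46.7 g / 14.01 g/mol = 3.333 mol
Moles of O = 53.3 g / 16.0 g/mol = 3.331 mol

Smallest moles = 3.331
Divide all by smallest:
N: 3.333 / 3.331 = 1.00
O: 3.331 / 3.331 = 1.00

Empirical formula: NO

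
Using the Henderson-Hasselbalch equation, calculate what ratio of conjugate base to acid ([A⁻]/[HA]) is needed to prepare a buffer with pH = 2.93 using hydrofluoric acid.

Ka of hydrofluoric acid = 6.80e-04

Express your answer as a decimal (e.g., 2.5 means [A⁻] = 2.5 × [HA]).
[A⁻]/[HA] = 0.579

pKa = −log(6.80e-04) = 3.1675. pH = pKa + log([A⁻]/[HA]). 2.93 = 3.1675 + log(ratio). log(ratio) = 2.93 − 3.1675 = -0.2375. ratio = 10^(-0.2375) = 0.579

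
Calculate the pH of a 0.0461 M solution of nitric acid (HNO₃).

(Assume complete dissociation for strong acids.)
pH = 1.34

[H⁺] = 0.0461 M for strong acid. pH = -log[H⁺] = -log(0.0461)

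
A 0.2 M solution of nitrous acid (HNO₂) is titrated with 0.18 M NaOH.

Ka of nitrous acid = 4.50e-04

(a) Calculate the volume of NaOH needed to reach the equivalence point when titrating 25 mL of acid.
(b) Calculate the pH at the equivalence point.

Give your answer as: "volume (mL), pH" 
V = 27.8 mL, pH = 8.16

(a) At equivalence: moles acid = moles base.
moles acid = 0.2 × 0.025 = 0.005 mol; V_NaOH = 0.005/0.18 = 0.02778 L = 27.8 mL.
(b) At equivalence, all acid → conjugate base A⁻ at [A⁻] = 0.005/0.05278 = 0.09474 M.
Kb = Kw/Ka = 1.0e-14/4.50e-04 = 2.222e-11; [OH⁻] = √(Kb·[A⁻]) = 1.451e-06; pOH = 5.84; pH = 14 − pOH = 8.16.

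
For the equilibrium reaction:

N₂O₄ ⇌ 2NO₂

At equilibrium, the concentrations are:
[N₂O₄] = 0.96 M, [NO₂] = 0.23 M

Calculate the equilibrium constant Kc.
K_c = 0.0551

Kc = ([NO₂]^2) / ([N₂O₄])
   = ((0.23)^2) / ((0.96))
   = 0.0529 / 0.96 = 0.0551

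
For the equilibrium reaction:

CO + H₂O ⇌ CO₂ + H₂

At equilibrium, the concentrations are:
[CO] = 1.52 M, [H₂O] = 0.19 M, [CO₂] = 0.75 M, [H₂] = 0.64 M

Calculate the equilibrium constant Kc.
K_c = 1.6620

Kc = ([CO₂] × [H₂]) / ([CO] × [H₂O])
   = ((0.75)·(0.64)) / ((1.52)·(0.19))
   = 0.48 / 0.2888 = 1.6620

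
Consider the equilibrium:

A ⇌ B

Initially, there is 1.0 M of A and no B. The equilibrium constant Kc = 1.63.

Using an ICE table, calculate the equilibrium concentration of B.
[B] = 0.620 M

ICE: [A] = 1.0 − x, [B] = x.
Kc = x/(1.0 − x) = 1.63 ⇒ x = 1.63·1.0/(1 + 1.63) = 1.63/2.63 = 0.6198.
[B] = x = 0.620 M.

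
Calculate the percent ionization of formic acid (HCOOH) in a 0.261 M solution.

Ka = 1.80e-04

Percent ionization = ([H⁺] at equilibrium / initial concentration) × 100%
Percent ionization = 2.59%

Let x = [H⁺]. Ka = x²/(C - x) ⇒ x² + (1.80e-04)x - (1.80e-04)(0.261) = 0. x = 6.7648e-03. Percent = (6.7648e-03/0.261) × 100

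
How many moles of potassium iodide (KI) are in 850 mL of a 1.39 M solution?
Moles = Molarity × Volume (L)
Moles = 1.39 M × 0.85 L = 1.181 mol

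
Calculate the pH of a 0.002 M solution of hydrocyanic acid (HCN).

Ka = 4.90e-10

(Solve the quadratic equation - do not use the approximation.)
pH = 6.00

x² + Ka×x - Ka×C = 0. Using quadratic formula: [H⁺] = 9.8970e-07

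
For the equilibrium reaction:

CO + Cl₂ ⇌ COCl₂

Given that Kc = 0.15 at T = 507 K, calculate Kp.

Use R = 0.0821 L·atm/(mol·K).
K_p = 0.0036

Δn = (moles gaseous products) − (moles gaseous reactants) = -1
T = 507 K; RT = 0.0821 × 507 = 41.6247
Kp = Kc·(RT)^Δn = 0.15 × (41.6247)^-1 = 0.15 × 0.0240242 = 0.0036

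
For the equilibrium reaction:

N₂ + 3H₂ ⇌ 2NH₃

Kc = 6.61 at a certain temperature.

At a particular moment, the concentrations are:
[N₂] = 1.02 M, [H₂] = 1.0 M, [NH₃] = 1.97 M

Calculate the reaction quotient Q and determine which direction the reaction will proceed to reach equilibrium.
Q = 3.805, Q < K, reaction proceeds forward (toward products)

Q = ([NH₃]^2) / ([N₂] × [H₂]^3)
  = ((1.97)^2) / ((1.02)·(1.0)^3) = 3.8809/1.02 = 3.805
Since Q = 3.805 < Kc = 6.61, the reaction proceeds forward (toward products) to reach equilibrium.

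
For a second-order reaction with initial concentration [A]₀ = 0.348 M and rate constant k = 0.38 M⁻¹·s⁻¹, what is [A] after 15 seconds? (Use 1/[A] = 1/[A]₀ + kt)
0.1166 M

1/[A] = 1/[A]₀ + k·t = 1/0.348 + (0.38)·(15) = 2.8736 + 5.7000 = 8.5736
[A] = 1/8.5736 = 0.1166 M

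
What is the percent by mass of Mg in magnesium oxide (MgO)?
Mass of Mg in formula = 24.31 × 1 = 24.31 g/mol
Molar mass = 40.31 g/mol
% Mg = (24.31/40.31) × 100% = 60.31%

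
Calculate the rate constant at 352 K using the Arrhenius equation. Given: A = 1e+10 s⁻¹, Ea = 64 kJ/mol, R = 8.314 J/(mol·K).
3.18e+00 s⁻¹

k = A·exp(-Ea/(R·T)) = 1e+10·exp(-64000/(8.314·352)) = 1e+10·exp(-21.8689) = 1e+10·3.1802e-10 = 3.18e+00 s⁻¹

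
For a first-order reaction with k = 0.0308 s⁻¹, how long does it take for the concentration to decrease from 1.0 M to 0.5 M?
22.50 s

From ln[A] = ln[A]₀ - k·t: t = ln([A]₀/[A])/k = ln(1.0/0.5)/0.0308 = ln(2.0000)/0.0308 = 0.6931/0.0308 = 22.50 s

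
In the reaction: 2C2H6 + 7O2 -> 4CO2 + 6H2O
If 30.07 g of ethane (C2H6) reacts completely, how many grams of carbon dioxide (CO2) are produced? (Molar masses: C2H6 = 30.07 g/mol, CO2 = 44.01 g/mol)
Moles of C2H6 = 30.07 g ÷ 30.07 g/mol = 1 mol
Mole ratio: 4 mol CO2 / 2 mol C2H6
Moles of CO2 = 1 × (4/2) = 2 mol
Mass of CO2 = 2 mol × 44.01 g/mol = 88.02 g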